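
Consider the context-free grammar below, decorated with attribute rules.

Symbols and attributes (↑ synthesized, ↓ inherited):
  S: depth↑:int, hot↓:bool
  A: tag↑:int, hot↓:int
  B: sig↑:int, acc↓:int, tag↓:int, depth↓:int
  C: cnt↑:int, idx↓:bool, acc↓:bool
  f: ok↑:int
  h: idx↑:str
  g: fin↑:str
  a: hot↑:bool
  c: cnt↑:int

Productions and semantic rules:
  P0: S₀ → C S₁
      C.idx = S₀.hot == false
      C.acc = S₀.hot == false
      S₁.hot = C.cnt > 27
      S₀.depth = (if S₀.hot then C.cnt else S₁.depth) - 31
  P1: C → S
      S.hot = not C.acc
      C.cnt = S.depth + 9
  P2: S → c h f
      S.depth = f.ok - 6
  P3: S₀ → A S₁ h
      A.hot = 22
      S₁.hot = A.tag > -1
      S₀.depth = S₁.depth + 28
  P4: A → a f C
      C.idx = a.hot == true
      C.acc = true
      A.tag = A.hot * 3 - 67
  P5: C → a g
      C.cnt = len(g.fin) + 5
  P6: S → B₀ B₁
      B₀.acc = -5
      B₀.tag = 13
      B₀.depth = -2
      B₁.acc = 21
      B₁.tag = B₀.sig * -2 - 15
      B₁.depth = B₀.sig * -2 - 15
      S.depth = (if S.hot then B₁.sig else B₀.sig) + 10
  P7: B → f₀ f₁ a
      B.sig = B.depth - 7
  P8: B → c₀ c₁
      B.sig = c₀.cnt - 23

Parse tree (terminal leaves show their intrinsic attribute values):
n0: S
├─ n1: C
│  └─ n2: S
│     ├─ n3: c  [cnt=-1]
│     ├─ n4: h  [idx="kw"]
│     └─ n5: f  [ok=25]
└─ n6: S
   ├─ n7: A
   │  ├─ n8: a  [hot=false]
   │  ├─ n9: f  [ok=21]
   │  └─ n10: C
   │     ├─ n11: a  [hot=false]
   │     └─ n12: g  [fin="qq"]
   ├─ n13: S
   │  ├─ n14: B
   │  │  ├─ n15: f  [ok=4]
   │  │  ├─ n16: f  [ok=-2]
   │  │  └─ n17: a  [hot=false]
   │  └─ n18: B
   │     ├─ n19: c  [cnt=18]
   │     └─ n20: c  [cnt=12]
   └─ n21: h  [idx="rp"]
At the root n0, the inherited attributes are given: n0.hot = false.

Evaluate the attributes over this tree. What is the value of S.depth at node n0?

-2

1. n0.hot = false  [given at root]
2. n1.idx = true  [S₀.hot == false]
3. n1.acc = true  [S₀.hot == false]
4. n2.hot = false  [not C.acc]
5. n3.cnt = -1  [terminal]
6. n4.idx = "kw"  [terminal]
7. n5.ok = 25  [terminal]
8. n2.depth = 19  [f.ok - 6]
9. n1.cnt = 28  [S.depth + 9]
10. n6.hot = true  [C.cnt > 27]
11. n7.hot = 22  [22]
12. n8.hot = false  [terminal]
13. n9.ok = 21  [terminal]
14. n10.idx = false  [a.hot == true]
15. n10.acc = true  [true]
16. n11.hot = false  [terminal]
17. n12.fin = "qq"  [terminal]
18. n10.cnt = 7  [len(g.fin) + 5]
19. n7.tag = -1  [A.hot * 3 - 67]
20. n13.hot = false  [A.tag > -1]
21. n14.acc = -5  [-5]
22. n14.tag = 13  [13]
23. n14.depth = -2  [-2]
24. n15.ok = 4  [terminal]
25. n16.ok = -2  [terminal]
26. n17.hot = false  [terminal]
27. n14.sig = -9  [B.depth - 7]
28. n18.acc = 21  [21]
29. n18.tag = 3  [B₀.sig * -2 - 15]
30. n18.depth = 3  [B₀.sig * -2 - 15]
31. n19.cnt = 18  [terminal]
32. n20.cnt = 12  [terminal]
33. n18.sig = -5  [c₀.cnt - 23]
34. n13.depth = 1  [(if S.hot then B₁.sig else B₀.sig) + 10]
35. n21.idx = "rp"  [terminal]
36. n6.depth = 29  [S₁.depth + 28]
37. n0.depth = -2  [(if S₀.hot then C.cnt else S₁.depth) - 31]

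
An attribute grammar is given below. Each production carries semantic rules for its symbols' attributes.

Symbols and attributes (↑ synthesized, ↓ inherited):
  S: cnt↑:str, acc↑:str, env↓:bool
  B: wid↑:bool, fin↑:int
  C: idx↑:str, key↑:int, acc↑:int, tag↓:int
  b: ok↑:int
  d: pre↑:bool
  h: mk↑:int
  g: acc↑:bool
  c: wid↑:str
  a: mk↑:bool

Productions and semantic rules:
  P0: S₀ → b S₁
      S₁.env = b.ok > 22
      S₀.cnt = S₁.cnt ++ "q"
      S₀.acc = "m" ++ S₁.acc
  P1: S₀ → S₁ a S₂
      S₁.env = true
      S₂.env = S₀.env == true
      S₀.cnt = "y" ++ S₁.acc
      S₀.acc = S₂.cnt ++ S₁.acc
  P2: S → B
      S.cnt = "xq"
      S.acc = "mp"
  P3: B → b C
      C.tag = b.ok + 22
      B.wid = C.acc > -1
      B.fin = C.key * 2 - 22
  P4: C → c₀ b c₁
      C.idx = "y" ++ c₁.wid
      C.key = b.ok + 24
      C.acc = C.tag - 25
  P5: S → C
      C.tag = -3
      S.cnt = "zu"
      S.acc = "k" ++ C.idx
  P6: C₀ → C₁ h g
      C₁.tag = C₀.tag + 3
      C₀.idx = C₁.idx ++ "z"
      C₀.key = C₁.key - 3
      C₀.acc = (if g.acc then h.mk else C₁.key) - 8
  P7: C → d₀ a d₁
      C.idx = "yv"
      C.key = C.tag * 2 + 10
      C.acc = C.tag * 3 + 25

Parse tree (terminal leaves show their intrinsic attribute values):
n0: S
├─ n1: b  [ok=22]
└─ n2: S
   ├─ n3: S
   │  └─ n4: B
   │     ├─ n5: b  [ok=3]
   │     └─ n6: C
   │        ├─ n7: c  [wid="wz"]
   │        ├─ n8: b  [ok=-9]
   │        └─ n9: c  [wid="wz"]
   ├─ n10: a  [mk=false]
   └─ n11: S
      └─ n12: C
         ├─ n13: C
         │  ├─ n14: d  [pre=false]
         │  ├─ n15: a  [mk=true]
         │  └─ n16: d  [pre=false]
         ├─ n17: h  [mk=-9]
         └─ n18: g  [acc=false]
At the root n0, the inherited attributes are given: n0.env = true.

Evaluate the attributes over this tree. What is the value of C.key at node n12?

7

1. n0.env = true  [given at root]
2. n1.ok = 22  [terminal]
3. n2.env = false  [b.ok > 22]
4. n3.env = true  [true]
5. n5.ok = 3  [terminal]
6. n6.tag = 25  [b.ok + 22]
7. n7.wid = "wz"  [terminal]
8. n8.ok = -9  [terminal]
9. n9.wid = "wz"  [terminal]
10. n6.idx = "ywz"  ["y" ++ c₁.wid]
11. n6.key = 15  [b.ok + 24]
12. n6.acc = 0  [C.tag - 25]
13. n4.wid = true  [C.acc > -1]
14. n4.fin = 8  [C.key * 2 - 22]
15. n3.cnt = "xq"  ["xq"]
16. n3.acc = "mp"  ["mp"]
17. n10.mk = false  [terminal]
18. n11.env = false  [S₀.env == true]
19. n12.tag = -3  [-3]
20. n13.tag = 0  [C₀.tag + 3]
21. n14.pre = false  [terminal]
22. n15.mk = true  [terminal]
23. n16.pre = false  [terminal]
24. n13.idx = "yv"  ["yv"]
25. n13.key = 10  [C.tag * 2 + 10]
26. n13.acc = 25  [C.tag * 3 + 25]
27. n17.mk = -9  [terminal]
28. n18.acc = false  [terminal]
29. n12.idx = "yvz"  [C₁.idx ++ "z"]
30. n12.key = 7  [C₁.key - 3]
31. n12.acc = 2  [(if g.acc then h.mk else C₁.key) - 8]
32. n11.cnt = "zu"  ["zu"]
33. n11.acc = "kyvz"  ["k" ++ C.idx]
34. n2.cnt = "ymp"  ["y" ++ S₁.acc]
35. n2.acc = "zump"  [S₂.cnt ++ S₁.acc]
36. n0.cnt = "ympq"  [S₁.cnt ++ "q"]
37. n0.acc = "mzump"  ["m" ++ S₁.acc]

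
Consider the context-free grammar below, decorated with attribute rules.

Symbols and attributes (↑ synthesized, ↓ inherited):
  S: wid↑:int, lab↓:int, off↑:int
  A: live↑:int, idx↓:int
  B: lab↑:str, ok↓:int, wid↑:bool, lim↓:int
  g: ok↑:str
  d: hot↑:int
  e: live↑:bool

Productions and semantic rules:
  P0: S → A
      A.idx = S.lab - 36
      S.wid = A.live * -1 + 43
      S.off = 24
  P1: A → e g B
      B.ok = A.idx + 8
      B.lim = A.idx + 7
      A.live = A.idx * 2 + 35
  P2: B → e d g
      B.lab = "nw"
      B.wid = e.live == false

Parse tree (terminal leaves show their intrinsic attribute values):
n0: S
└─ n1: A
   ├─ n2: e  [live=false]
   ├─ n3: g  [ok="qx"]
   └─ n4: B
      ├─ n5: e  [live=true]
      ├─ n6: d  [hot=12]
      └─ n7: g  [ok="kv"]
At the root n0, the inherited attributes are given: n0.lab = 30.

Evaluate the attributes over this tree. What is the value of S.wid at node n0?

1. n0.lab = 30  [given at root]
2. n1.idx = -6  [S.lab - 36]
3. n2.live = false  [terminal]
4. n3.ok = "qx"  [terminal]
5. n4.ok = 2  [A.idx + 8]
6. n4.lim = 1  [A.idx + 7]
7. n5.live = true  [terminal]
8. n6.hot = 12  [terminal]
9. n7.ok = "kv"  [terminal]
10. n4.lab = "nw"  ["nw"]
11. n4.wid = false  [e.live == false]
12. n1.live = 23  [A.idx * 2 + 35]
13. n0.wid = 20  [A.live * -1 + 43]
14. n0.off = 24  [24]

20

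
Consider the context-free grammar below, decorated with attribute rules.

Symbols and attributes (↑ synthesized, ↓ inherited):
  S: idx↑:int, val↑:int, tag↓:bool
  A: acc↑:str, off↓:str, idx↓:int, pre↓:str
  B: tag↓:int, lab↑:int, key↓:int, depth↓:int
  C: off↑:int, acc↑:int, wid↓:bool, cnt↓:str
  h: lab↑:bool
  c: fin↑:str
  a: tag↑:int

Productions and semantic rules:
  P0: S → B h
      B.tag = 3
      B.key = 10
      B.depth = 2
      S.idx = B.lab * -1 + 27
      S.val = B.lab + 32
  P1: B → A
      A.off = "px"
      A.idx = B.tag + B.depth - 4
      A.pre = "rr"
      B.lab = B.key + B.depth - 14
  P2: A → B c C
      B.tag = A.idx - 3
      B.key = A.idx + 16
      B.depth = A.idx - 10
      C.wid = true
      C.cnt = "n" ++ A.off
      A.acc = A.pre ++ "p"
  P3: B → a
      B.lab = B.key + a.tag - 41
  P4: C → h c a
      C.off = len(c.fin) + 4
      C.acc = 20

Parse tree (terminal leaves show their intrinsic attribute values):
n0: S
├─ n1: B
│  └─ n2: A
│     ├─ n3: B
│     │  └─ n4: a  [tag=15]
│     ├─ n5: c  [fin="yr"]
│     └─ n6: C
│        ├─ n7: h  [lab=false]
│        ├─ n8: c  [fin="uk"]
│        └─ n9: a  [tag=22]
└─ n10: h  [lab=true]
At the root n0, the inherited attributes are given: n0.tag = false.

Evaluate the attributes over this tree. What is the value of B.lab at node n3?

-9

1. n0.tag = false  [given at root]
2. n1.tag = 3  [3]
3. n1.key = 10  [10]
4. n1.depth = 2  [2]
5. n2.off = "px"  ["px"]
6. n2.idx = 1  [B.tag + B.depth - 4]
7. n2.pre = "rr"  ["rr"]
8. n3.tag = -2  [A.idx - 3]
9. n3.key = 17  [A.idx + 16]
10. n3.depth = -9  [A.idx - 10]
11. n4.tag = 15  [terminal]
12. n3.lab = -9  [B.key + a.tag - 41]
13. n5.fin = "yr"  [terminal]
14. n6.wid = true  [true]
15. n6.cnt = "npx"  ["n" ++ A.off]
16. n7.lab = false  [terminal]
17. n8.fin = "uk"  [terminal]
18. n9.tag = 22  [terminal]
19. n6.off = 6  [len(c.fin) + 4]
20. n6.acc = 20  [20]
21. n2.acc = "rrp"  [A.pre ++ "p"]
22. n1.lab = -2  [B.key + B.depth - 14]
23. n10.lab = true  [terminal]
24. n0.idx = 29  [B.lab * -1 + 27]
25. n0.val = 30  [B.lab + 32]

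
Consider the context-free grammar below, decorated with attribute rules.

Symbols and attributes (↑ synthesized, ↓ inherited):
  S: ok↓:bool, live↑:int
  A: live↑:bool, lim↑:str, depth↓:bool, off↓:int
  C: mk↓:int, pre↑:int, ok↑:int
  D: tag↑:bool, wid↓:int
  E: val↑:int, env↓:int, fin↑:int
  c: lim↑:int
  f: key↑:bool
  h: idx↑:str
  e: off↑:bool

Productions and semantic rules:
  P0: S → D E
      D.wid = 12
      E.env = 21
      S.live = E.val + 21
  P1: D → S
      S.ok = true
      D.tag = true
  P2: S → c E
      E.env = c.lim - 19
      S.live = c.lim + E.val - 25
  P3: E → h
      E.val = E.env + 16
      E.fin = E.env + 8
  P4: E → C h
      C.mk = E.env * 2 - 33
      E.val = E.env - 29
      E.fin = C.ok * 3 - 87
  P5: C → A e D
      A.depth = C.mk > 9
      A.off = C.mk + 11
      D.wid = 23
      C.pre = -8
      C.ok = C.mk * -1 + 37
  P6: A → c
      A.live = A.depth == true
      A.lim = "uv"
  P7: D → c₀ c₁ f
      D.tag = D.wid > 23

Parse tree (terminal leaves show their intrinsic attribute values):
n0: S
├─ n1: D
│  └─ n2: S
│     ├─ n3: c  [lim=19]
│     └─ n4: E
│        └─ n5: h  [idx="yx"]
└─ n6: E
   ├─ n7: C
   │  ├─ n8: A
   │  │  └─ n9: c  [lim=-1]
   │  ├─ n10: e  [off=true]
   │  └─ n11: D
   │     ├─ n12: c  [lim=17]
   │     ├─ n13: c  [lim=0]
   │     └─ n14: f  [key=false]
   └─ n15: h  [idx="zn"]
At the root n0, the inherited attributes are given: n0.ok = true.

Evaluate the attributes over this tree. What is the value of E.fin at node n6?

1. n0.ok = true  [given at root]
2. n1.wid = 12  [12]
3. n2.ok = true  [true]
4. n3.lim = 19  [terminal]
5. n4.env = 0  [c.lim - 19]
6. n5.idx = "yx"  [terminal]
7. n4.val = 16  [E.env + 16]
8. n4.fin = 8  [E.env + 8]
9. n2.live = 10  [c.lim + E.val - 25]
10. n1.tag = true  [true]
11. n6.env = 21  [21]
12. n7.mk = 9  [E.env * 2 - 33]
13. n8.depth = false  [C.mk > 9]
14. n8.off = 20  [C.mk + 11]
15. n9.lim = -1  [terminal]
16. n8.live = false  [A.depth == true]
17. n8.lim = "uv"  ["uv"]
18. n10.off = true  [terminal]
19. n11.wid = 23  [23]
20. n12.lim = 17  [terminal]
21. n13.lim = 0  [terminal]
22. n14.key = false  [terminal]
23. n11.tag = false  [D.wid > 23]
24. n7.pre = -8  [-8]
25. n7.ok = 28  [C.mk * -1 + 37]
26. n15.idx = "zn"  [terminal]
27. n6.val = -8  [E.env - 29]
28. n6.fin = -3  [C.ok * 3 - 87]
29. n0.live = 13  [E.val + 21]

-3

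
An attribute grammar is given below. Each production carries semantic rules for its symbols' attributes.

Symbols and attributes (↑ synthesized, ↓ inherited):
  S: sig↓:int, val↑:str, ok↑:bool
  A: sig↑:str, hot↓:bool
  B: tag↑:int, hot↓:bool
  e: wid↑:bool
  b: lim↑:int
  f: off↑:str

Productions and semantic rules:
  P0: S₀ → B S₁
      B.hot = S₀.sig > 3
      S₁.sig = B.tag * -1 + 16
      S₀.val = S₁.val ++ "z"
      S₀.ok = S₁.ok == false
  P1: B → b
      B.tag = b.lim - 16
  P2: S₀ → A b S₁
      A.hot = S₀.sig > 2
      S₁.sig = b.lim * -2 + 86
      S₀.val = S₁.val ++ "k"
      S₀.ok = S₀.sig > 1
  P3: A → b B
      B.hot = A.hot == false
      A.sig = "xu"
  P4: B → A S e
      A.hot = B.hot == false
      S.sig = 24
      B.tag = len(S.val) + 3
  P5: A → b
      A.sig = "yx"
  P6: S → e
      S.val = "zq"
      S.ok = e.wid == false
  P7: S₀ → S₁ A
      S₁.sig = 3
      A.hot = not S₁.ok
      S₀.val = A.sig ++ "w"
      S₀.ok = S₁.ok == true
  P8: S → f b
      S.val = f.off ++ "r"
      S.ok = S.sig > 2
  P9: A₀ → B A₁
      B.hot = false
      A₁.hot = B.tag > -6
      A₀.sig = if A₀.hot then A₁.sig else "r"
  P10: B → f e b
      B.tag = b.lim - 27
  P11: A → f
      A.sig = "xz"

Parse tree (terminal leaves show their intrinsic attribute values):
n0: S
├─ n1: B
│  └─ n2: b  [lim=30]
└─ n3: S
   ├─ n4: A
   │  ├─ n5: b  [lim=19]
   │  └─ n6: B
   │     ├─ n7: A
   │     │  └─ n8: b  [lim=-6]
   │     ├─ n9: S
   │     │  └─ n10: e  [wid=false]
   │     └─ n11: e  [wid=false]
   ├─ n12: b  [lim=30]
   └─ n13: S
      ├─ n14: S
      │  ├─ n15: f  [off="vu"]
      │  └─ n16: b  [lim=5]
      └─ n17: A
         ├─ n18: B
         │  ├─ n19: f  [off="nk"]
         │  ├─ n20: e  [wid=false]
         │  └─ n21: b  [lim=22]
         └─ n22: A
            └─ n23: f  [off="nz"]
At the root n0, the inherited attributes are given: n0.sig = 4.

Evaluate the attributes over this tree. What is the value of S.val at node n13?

"rw"

1. n0.sig = 4  [given at root]
2. n1.hot = true  [S₀.sig > 3]
3. n2.lim = 30  [terminal]
4. n1.tag = 14  [b.lim - 16]
5. n3.sig = 2  [B.tag * -1 + 16]
6. n4.hot = false  [S₀.sig > 2]
7. n5.lim = 19  [terminal]
8. n6.hot = true  [A.hot == false]
9. n7.hot = false  [B.hot == false]
10. n8.lim = -6  [terminal]
11. n7.sig = "yx"  ["yx"]
12. n9.sig = 24  [24]
13. n10.wid = false  [terminal]
14. n9.val = "zq"  ["zq"]
15. n9.ok = true  [e.wid == false]
16. n11.wid = false  [terminal]
17. n6.tag = 5  [len(S.val) + 3]
18. n4.sig = "xu"  ["xu"]
19. n12.lim = 30  [terminal]
20. n13.sig = 26  [b.lim * -2 + 86]
21. n14.sig = 3  [3]
22. n15.off = "vu"  [terminal]
23. n16.lim = 5  [terminal]
24. n14.val = "vur"  [f.off ++ "r"]
25. n14.ok = true  [S.sig > 2]
26. n17.hot = false  [not S₁.ok]
27. n18.hot = false  [false]
28. n19.off = "nk"  [terminal]
29. n20.wid = false  [terminal]
30. n21.lim = 22  [terminal]
31. n18.tag = -5  [b.lim - 27]
32. n22.hot = true  [B.tag > -6]
33. n23.off = "nz"  [terminal]
34. n22.sig = "xz"  ["xz"]
35. n17.sig = "r"  [if A₀.hot then A₁.sig else "r"]
36. n13.val = "rw"  [A.sig ++ "w"]
37. n13.ok = true  [S₁.ok == true]
38. n3.val = "rwk"  [S₁.val ++ "k"]
39. n3.ok = true  [S₀.sig > 1]
40. n0.val = "rwkz"  [S₁.val ++ "z"]
41. n0.ok = false  [S₁.ok == false]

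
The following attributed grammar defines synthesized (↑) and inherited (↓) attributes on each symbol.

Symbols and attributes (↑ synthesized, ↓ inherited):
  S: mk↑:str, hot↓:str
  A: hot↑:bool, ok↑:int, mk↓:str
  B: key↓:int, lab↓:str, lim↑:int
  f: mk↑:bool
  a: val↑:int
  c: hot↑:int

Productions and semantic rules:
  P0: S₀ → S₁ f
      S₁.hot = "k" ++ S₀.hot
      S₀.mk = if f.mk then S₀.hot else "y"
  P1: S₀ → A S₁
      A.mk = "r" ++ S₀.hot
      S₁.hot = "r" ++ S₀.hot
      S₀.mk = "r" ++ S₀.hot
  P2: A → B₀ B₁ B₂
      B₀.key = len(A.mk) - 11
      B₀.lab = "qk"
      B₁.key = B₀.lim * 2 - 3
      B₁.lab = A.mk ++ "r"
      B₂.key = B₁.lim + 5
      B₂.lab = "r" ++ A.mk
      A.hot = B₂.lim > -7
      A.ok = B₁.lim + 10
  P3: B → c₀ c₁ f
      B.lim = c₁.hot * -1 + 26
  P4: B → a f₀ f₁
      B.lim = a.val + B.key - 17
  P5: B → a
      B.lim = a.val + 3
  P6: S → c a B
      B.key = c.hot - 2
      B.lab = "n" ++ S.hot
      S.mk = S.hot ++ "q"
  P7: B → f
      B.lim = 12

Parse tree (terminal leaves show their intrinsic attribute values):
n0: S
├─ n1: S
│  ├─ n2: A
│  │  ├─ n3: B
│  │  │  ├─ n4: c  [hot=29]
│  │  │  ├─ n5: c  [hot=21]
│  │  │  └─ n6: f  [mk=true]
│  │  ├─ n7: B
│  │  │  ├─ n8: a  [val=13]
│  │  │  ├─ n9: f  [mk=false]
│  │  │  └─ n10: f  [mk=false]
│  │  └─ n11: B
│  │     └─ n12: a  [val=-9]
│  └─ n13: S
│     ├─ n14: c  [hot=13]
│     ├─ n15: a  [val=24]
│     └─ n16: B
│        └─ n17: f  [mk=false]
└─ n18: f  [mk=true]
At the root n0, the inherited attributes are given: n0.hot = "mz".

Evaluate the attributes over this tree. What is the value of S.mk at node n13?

1. n0.hot = "mz"  [given at root]
2. n1.hot = "kmz"  ["k" ++ S₀.hot]
3. n2.mk = "rkmz"  ["r" ++ S₀.hot]
4. n3.key = -7  [len(A.mk) - 11]
5. n3.lab = "qk"  ["qk"]
6. n4.hot = 29  [terminal]
7. n5.hot = 21  [terminal]
8. n6.mk = true  [terminal]
9. n3.lim = 5  [c₁.hot * -1 + 26]
10. n7.key = 7  [B₀.lim * 2 - 3]
11. n7.lab = "rkmzr"  [A.mk ++ "r"]
12. n8.val = 13  [terminal]
13. n9.mk = false  [terminal]
14. n10.mk = false  [terminal]
15. n7.lim = 3  [a.val + B.key - 17]
16. n11.key = 8  [B₁.lim + 5]
17. n11.lab = "rrkmz"  ["r" ++ A.mk]
18. n12.val = -9  [terminal]
19. n11.lim = -6  [a.val + 3]
20. n2.hot = true  [B₂.lim > -7]
21. n2.ok = 13  [B₁.lim + 10]
22. n13.hot = "rkmz"  ["r" ++ S₀.hot]
23. n14.hot = 13  [terminal]
24. n15.val = 24  [terminal]
25. n16.key = 11  [c.hot - 2]
26. n16.lab = "nrkmz"  ["n" ++ S.hot]
27. n17.mk = false  [terminal]
28. n16.lim = 12  [12]
29. n13.mk = "rkmzq"  [S.hot ++ "q"]
30. n1.mk = "rkmz"  ["r" ++ S₀.hot]
31. n18.mk = true  [terminal]
32. n0.mk = "mz"  [if f.mk then S₀.hot else "y"]

"rkmzq"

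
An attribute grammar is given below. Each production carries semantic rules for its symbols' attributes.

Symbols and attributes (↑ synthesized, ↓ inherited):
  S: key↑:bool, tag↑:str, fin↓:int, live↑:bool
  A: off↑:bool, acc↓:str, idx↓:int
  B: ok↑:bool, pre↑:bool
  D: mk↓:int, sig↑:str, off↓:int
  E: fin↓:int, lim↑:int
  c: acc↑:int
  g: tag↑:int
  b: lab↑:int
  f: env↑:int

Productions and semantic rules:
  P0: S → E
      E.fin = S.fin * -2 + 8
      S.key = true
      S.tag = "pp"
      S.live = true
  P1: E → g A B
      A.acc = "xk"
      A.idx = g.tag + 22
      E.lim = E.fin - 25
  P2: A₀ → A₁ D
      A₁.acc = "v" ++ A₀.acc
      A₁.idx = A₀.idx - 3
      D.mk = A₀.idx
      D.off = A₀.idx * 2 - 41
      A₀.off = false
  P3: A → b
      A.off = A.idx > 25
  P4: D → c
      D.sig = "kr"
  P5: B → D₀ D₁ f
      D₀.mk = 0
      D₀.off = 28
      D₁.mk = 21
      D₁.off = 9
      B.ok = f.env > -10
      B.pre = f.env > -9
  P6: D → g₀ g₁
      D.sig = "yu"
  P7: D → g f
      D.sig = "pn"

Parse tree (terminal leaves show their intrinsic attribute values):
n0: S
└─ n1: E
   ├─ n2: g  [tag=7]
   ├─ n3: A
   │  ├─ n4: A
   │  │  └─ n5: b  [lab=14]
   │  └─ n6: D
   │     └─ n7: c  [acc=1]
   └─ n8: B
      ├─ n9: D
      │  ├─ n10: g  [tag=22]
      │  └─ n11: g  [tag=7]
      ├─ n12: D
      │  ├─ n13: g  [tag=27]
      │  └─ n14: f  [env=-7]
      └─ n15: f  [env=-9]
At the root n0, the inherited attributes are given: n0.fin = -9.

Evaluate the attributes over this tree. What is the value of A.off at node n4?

true

1. n0.fin = -9  [given at root]
2. n1.fin = 26  [S.fin * -2 + 8]
3. n2.tag = 7  [terminal]
4. n3.acc = "xk"  ["xk"]
5. n3.idx = 29  [g.tag + 22]
6. n4.acc = "vxk"  ["v" ++ A₀.acc]
7. n4.idx = 26  [A₀.idx - 3]
8. n5.lab = 14  [terminal]
9. n4.off = true  [A.idx > 25]
10. n6.mk = 29  [A₀.idx]
11. n6.off = 17  [A₀.idx * 2 - 41]
12. n7.acc = 1  [terminal]
13. n6.sig = "kr"  ["kr"]
14. n3.off = false  [false]
15. n9.mk = 0  [0]
16. n9.off = 28  [28]
17. n10.tag = 22  [terminal]
18. n11.tag = 7  [terminal]
19. n9.sig = "yu"  ["yu"]
20. n12.mk = 21  [21]
21. n12.off = 9  [9]
22. n13.tag = 27  [terminal]
23. n14.env = -7  [terminal]
24. n12.sig = "pn"  ["pn"]
25. n15.env = -9  [terminal]
26. n8.ok = true  [f.env > -10]
27. n8.pre = false  [f.env > -9]
28. n1.lim = 1  [E.fin - 25]
29. n0.key = true  [true]
30. n0.tag = "pp"  ["pp"]
31. n0.live = true  [true]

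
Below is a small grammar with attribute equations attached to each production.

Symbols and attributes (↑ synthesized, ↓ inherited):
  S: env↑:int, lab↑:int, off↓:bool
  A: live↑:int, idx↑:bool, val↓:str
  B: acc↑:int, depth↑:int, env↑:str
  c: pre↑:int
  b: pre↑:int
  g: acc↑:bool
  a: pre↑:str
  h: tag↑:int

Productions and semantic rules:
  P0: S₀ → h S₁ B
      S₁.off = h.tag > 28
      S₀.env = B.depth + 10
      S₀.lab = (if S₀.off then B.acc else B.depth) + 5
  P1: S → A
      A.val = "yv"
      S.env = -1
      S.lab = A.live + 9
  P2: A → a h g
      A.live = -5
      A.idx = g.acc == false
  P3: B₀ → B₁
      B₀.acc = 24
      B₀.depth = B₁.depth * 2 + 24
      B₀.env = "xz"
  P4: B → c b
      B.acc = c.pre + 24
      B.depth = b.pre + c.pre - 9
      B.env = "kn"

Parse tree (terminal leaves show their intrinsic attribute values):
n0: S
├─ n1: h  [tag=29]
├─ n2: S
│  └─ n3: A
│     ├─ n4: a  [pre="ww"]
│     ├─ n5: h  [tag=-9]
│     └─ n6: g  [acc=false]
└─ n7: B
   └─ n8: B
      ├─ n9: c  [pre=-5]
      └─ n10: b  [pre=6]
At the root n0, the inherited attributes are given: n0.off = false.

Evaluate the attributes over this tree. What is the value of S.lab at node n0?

13

1. n0.off = false  [given at root]
2. n1.tag = 29  [terminal]
3. n2.off = true  [h.tag > 28]
4. n3.val = "yv"  ["yv"]
5. n4.pre = "ww"  [terminal]
6. n5.tag = -9  [terminal]
7. n6.acc = false  [terminal]
8. n3.live = -5  [-5]
9. n3.idx = true  [g.acc == false]
10. n2.env = -1  [-1]
11. n2.lab = 4  [A.live + 9]
12. n9.pre = -5  [terminal]
13. n10.pre = 6  [terminal]
14. n8.acc = 19  [c.pre + 24]
15. n8.depth = -8  [b.pre + c.pre - 9]
16. n8.env = "kn"  ["kn"]
17. n7.acc = 24  [24]
18. n7.depth = 8  [B₁.depth * 2 + 24]
19. n7.env = "xz"  ["xz"]
20. n0.env = 18  [B.depth + 10]
21. n0.lab = 13  [(if S₀.off then B.acc else B.depth) + 5]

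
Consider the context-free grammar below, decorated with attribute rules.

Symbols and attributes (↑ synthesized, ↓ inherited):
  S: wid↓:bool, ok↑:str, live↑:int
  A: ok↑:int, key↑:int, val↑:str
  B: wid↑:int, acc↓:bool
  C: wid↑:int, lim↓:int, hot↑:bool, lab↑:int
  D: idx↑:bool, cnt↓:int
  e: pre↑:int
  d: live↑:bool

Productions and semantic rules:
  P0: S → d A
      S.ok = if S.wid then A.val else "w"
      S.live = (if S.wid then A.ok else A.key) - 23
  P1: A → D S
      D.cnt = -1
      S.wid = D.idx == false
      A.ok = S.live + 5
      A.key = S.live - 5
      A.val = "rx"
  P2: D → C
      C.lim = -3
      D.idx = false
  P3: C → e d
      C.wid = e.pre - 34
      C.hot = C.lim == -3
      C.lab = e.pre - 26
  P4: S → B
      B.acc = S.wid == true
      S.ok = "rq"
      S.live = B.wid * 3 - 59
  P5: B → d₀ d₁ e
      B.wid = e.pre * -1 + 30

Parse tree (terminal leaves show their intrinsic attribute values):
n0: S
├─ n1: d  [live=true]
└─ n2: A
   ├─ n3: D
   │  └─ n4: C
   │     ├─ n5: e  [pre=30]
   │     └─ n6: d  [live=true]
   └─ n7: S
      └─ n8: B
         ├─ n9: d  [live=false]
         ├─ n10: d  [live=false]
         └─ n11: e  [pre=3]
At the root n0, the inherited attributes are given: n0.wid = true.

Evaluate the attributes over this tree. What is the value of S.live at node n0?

4

1. n0.wid = true  [given at root]
2. n1.live = true  [terminal]
3. n3.cnt = -1  [-1]
4. n4.lim = -3  [-3]
5. n5.pre = 30  [terminal]
6. n6.live = true  [terminal]
7. n4.wid = -4  [e.pre - 34]
8. n4.hot = true  [C.lim == -3]
9. n4.lab = 4  [e.pre - 26]
10. n3.idx = false  [false]
11. n7.wid = true  [D.idx == false]
12. n8.acc = true  [S.wid == true]
13. n9.live = false  [terminal]
14. n10.live = false  [terminal]
15. n11.pre = 3  [terminal]
16. n8.wid = 27  [e.pre * -1 + 30]
17. n7.ok = "rq"  ["rq"]
18. n7.live = 22  [B.wid * 3 - 59]
19. n2.ok = 27  [S.live + 5]
20. n2.key = 17  [S.live - 5]
21. n2.val = "rx"  ["rx"]
22. n0.ok = "rx"  [if S.wid then A.val else "w"]
23. n0.live = 4  [(if S.wid then A.ok else A.key) - 23]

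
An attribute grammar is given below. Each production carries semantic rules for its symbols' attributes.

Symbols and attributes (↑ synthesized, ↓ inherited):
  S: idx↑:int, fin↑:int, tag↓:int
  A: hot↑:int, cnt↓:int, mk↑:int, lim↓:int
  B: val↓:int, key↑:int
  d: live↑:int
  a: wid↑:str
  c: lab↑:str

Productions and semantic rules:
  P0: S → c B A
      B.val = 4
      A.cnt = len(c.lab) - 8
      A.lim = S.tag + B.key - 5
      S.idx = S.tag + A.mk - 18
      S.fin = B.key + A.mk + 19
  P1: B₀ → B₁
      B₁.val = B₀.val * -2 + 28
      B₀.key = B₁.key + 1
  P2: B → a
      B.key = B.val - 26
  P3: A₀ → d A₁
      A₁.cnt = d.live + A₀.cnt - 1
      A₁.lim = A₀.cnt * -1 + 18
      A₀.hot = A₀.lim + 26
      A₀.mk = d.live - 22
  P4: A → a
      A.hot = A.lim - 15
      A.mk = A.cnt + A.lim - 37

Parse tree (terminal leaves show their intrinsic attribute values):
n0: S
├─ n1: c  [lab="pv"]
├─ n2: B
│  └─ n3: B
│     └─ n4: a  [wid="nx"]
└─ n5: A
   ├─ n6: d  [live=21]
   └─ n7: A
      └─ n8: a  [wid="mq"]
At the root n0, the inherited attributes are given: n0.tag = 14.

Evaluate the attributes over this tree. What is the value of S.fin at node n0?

1. n0.tag = 14  [given at root]
2. n1.lab = "pv"  [terminal]
3. n2.val = 4  [4]
4. n3.val = 20  [B₀.val * -2 + 28]
5. n4.wid = "nx"  [terminal]
6. n3.key = -6  [B.val - 26]
7. n2.key = -5  [B₁.key + 1]
8. n5.cnt = -6  [len(c.lab) - 8]
9. n5.lim = 4  [S.tag + B.key - 5]
10. n6.live = 21  [terminal]
11. n7.cnt = 14  [d.live + A₀.cnt - 1]
12. n7.lim = 24  [A₀.cnt * -1 + 18]
13. n8.wid = "mq"  [terminal]
14. n7.hot = 9  [A.lim - 15]
15. n7.mk = 1  [A.cnt + A.lim - 37]
16. n5.hot = 30  [A₀.lim + 26]
17. n5.mk = -1  [d.live - 22]
18. n0.idx = -5  [S.tag + A.mk - 18]
19. n0.fin = 13  [B.key + A.mk + 19]

13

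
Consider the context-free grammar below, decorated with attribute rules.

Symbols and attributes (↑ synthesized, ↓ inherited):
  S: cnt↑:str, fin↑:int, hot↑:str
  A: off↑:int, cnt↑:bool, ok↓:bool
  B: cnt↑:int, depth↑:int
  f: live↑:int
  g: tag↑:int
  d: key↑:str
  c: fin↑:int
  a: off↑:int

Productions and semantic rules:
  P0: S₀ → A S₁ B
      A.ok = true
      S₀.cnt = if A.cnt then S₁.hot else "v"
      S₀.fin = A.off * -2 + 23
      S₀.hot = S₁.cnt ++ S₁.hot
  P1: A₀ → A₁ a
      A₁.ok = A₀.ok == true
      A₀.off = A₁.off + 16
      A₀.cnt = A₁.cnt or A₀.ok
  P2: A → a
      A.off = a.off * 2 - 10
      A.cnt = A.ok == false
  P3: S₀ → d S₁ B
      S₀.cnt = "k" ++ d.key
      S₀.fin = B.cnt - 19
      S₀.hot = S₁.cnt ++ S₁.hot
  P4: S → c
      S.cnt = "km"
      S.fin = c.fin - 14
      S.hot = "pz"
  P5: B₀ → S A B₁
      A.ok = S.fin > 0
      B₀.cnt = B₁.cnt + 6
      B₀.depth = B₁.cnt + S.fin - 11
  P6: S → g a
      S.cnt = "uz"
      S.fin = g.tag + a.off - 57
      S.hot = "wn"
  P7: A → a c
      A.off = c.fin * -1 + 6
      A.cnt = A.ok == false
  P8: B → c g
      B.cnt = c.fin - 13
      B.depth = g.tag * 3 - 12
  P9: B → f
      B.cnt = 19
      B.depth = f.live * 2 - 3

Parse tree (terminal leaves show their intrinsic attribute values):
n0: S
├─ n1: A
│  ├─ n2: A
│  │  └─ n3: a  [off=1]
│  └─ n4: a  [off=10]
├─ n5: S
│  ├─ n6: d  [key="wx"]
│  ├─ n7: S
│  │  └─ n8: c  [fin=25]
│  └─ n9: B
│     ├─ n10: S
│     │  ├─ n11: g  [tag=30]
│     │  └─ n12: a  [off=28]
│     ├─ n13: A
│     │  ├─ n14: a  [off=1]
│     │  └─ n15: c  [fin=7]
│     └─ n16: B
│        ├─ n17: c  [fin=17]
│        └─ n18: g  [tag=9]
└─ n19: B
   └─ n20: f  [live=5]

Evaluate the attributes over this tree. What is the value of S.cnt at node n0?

"kmpz"

1. n1.ok = true  [true]
2. n2.ok = true  [A₀.ok == true]
3. n3.off = 1  [terminal]
4. n2.off = -8  [a.off * 2 - 10]
5. n2.cnt = false  [A.ok == false]
6. n4.off = 10  [terminal]
7. n1.off = 8  [A₁.off + 16]
8. n1.cnt = true  [A₁.cnt or A₀.ok]
9. n6.key = "wx"  [terminal]
10. n8.fin = 25  [terminal]
11. n7.cnt = "km"  ["km"]
12. n7.fin = 11  [c.fin - 14]
13. n7.hot = "pz"  ["pz"]
14. n11.tag = 30  [terminal]
15. n12.off = 28  [terminal]
16. n10.cnt = "uz"  ["uz"]
17. n10.fin = 1  [g.tag + a.off - 57]
18. n10.hot = "wn"  ["wn"]
19. n13.ok = true  [S.fin > 0]
20. n14.off = 1  [terminal]
21. n15.fin = 7  [terminal]
22. n13.off = -1  [c.fin * -1 + 6]
23. n13.cnt = false  [A.ok == false]
24. n17.fin = 17  [terminal]
25. n18.tag = 9  [terminal]
26. n16.cnt = 4  [c.fin - 13]
27. n16.depth = 15  [g.tag * 3 - 12]
28. n9.cnt = 10  [B₁.cnt + 6]
29. n9.depth = -6  [B₁.cnt + S.fin - 11]
30. n5.cnt = "kwx"  ["k" ++ d.key]
31. n5.fin = -9  [B.cnt - 19]
32. n5.hot = "kmpz"  [S₁.cnt ++ S₁.hot]
33. n20.live = 5  [terminal]
34. n19.cnt = 19  [19]
35. n19.depth = 7  [f.live * 2 - 3]
36. n0.cnt = "kmpz"  [if A.cnt then S₁.hot else "v"]
37. n0.fin = 7  [A.off * -2 + 23]
38. n0.hot = "kwxkmpz"  [S₁.cnt ++ S₁.hot]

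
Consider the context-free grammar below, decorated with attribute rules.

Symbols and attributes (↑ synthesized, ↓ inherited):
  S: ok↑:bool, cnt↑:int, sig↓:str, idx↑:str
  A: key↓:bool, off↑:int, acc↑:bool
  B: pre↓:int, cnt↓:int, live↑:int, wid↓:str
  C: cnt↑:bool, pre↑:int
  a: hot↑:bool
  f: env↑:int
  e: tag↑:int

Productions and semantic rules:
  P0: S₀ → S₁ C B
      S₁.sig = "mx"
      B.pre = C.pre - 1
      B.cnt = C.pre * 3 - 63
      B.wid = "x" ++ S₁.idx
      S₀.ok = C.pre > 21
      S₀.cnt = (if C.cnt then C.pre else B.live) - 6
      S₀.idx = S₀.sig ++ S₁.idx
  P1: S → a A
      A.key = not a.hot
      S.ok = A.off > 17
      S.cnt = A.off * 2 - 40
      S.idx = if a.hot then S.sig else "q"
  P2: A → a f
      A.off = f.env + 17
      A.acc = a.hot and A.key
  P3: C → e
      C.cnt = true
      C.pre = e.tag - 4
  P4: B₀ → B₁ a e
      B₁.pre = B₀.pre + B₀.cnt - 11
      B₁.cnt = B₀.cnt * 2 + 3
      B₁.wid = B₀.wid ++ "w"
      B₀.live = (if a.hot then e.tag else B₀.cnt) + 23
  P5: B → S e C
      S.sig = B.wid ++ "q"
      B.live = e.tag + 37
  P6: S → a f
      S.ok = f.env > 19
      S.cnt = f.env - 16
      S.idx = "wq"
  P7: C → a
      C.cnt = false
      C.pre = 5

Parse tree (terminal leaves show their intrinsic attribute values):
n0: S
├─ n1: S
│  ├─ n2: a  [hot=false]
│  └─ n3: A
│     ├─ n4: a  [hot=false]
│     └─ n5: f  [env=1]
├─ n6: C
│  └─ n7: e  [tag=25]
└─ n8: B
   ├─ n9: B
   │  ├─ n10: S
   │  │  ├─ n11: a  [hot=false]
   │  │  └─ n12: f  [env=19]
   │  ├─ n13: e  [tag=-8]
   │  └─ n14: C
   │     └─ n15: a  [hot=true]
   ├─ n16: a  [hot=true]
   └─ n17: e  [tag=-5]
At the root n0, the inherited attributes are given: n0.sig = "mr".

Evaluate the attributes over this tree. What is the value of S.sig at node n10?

1. n0.sig = "mr"  [given at root]
2. n1.sig = "mx"  ["mx"]
3. n2.hot = false  [terminal]
4. n3.key = true  [not a.hot]
5. n4.hot = false  [terminal]
6. n5.env = 1  [terminal]
7. n3.off = 18  [f.env + 17]
8. n3.acc = false  [a.hot and A.key]
9. n1.ok = true  [A.off > 17]
10. n1.cnt = -4  [A.off * 2 - 40]
11. n1.idx = "q"  [if a.hot then S.sig else "q"]
12. n7.tag = 25  [terminal]
13. n6.cnt = true  [true]
14. n6.pre = 21  [e.tag - 4]
15. n8.pre = 20  [C.pre - 1]
16. n8.cnt = 0  [C.pre * 3 - 63]
17. n8.wid = "xq"  ["x" ++ S₁.idx]
18. n9.pre = 9  [B₀.pre + B₀.cnt - 11]
19. n9.cnt = 3  [B₀.cnt * 2 + 3]
20. n9.wid = "xqw"  [B₀.wid ++ "w"]
21. n10.sig = "xqwq"  [B.wid ++ "q"]
22. n11.hot = false  [terminal]
23. n12.env = 19  [terminal]
24. n10.ok = false  [f.env > 19]
25. n10.cnt = 3  [f.env - 16]
26. n10.idx = "wq"  ["wq"]
27. n13.tag = -8  [terminal]
28. n15.hot = true  [terminal]
29. n14.cnt = false  [false]
30. n14.pre = 5  [5]
31. n9.live = 29  [e.tag + 37]
32. n16.hot = true  [terminal]
33. n17.tag = -5  [terminal]
34. n8.live = 18  [(if a.hot then e.tag else B₀.cnt) + 23]
35. n0.ok = false  [C.pre > 21]
36. n0.cnt = 15  [(if C.cnt then C.pre else B.live) - 6]
37. n0.idx = "mrq"  [S₀.sig ++ S₁.idx]

"xqwq"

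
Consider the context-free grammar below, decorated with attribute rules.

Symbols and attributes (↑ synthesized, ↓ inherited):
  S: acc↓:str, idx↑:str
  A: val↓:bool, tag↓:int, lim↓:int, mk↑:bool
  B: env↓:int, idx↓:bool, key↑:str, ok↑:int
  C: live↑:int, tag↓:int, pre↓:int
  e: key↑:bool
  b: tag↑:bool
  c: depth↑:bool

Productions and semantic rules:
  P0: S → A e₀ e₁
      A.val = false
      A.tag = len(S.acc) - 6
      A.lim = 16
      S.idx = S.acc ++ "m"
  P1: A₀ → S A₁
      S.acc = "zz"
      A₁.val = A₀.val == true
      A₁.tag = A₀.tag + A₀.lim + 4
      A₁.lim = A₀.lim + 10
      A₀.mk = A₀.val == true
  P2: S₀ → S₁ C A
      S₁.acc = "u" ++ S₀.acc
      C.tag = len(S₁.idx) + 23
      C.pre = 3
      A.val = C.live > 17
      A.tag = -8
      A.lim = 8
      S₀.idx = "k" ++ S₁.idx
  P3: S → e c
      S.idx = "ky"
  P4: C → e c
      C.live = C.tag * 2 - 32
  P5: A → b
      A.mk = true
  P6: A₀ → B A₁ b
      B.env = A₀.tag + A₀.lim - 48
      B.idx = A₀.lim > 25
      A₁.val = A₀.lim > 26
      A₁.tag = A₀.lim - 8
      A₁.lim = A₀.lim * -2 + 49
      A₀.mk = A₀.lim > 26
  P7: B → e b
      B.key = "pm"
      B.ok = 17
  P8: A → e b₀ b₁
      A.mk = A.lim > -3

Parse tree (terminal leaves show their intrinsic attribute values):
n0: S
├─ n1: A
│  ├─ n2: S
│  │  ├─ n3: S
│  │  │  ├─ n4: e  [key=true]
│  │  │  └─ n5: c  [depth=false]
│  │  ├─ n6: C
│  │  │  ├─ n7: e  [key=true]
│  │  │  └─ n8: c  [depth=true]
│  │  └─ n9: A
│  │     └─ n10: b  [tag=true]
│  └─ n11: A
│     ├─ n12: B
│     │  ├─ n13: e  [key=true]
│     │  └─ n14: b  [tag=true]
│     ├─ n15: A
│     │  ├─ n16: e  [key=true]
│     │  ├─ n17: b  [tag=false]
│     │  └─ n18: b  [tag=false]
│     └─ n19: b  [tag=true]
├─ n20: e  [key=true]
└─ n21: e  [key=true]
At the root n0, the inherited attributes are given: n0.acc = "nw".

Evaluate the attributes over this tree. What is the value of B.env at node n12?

1. n0.acc = "nw"  [given at root]
2. n1.val = false  [false]
3. n1.tag = -4  [len(S.acc) - 6]
4. n1.lim = 16  [16]
5. n2.acc = "zz"  ["zz"]
6. n3.acc = "uzz"  ["u" ++ S₀.acc]
7. n4.key = true  [terminal]
8. n5.depth = false  [terminal]
9. n3.idx = "ky"  ["ky"]
10. n6.tag = 25  [len(S₁.idx) + 23]
11. n6.pre = 3  [3]
12. n7.key = true  [terminal]
13. n8.depth = true  [terminal]
14. n6.live = 18  [C.tag * 2 - 32]
15. n9.val = true  [C.live > 17]
16. n9.tag = -8  [-8]
17. n9.lim = 8  [8]
18. n10.tag = true  [terminal]
19. n9.mk = true  [true]
20. n2.idx = "kky"  ["k" ++ S₁.idx]
21. n11.val = false  [A₀.val == true]
22. n11.tag = 16  [A₀.tag + A₀.lim + 4]
23. n11.lim = 26  [A₀.lim + 10]
24. n12.env = -6  [A₀.tag + A₀.lim - 48]
25. n12.idx = true  [A₀.lim > 25]
26. n13.key = true  [terminal]
27. n14.tag = true  [terminal]
28. n12.key = "pm"  ["pm"]
29. n12.ok = 17  [17]
30. n15.val = false  [A₀.lim > 26]
31. n15.tag = 18  [A₀.lim - 8]
32. n15.lim = -3  [A₀.lim * -2 + 49]
33. n16.key = true  [terminal]
34. n17.tag = false  [terminal]
35. n18.tag = false  [terminal]
36. n15.mk = false  [A.lim > -3]
37. n19.tag = true  [terminal]
38. n11.mk = false  [A₀.lim > 26]
39. n1.mk = false  [A₀.val == true]
40. n20.key = true  [terminal]
41. n21.key = true  [terminal]
42. n0.idx = "nwm"  [S.acc ++ "m"]

-6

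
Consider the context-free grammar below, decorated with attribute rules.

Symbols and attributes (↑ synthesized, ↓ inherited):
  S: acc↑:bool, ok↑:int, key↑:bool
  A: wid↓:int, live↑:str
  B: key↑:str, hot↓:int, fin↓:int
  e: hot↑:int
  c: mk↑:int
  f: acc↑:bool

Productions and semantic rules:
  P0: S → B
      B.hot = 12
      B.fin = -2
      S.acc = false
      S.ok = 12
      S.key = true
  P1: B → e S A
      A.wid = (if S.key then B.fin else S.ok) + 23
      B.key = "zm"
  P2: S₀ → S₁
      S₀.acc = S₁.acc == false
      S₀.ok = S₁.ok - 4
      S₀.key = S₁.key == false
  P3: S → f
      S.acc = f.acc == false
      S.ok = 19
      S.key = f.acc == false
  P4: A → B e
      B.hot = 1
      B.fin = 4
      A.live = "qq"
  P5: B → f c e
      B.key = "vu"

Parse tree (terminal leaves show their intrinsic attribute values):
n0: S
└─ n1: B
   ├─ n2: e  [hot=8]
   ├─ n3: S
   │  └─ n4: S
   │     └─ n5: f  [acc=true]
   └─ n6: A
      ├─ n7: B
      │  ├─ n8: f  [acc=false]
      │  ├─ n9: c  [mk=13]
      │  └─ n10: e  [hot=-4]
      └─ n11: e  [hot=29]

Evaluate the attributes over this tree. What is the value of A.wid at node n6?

21

1. n1.hot = 12  [12]
2. n1.fin = -2  [-2]
3. n2.hot = 8  [terminal]
4. n5.acc = true  [terminal]
5. n4.acc = false  [f.acc == false]
6. n4.ok = 19  [19]
7. n4.key = false  [f.acc == false]
8. n3.acc = true  [S₁.acc == false]
9. n3.ok = 15  [S₁.ok - 4]
10. n3.key = true  [S₁.key == false]
11. n6.wid = 21  [(if S.key then B.fin else S.ok) + 23]
12. n7.hot = 1  [1]
13. n7.fin = 4  [4]
14. n8.acc = false  [terminal]
15. n9.mk = 13  [terminal]
16. n10.hot = -4  [terminal]
17. n7.key = "vu"  ["vu"]
18. n11.hot = 29  [terminal]
19. n6.live = "qq"  ["qq"]
20. n1.key = "zm"  ["zm"]
21. n0.acc = false  [false]
22. n0.ok = 12  [12]
23. n0.key = true  [true]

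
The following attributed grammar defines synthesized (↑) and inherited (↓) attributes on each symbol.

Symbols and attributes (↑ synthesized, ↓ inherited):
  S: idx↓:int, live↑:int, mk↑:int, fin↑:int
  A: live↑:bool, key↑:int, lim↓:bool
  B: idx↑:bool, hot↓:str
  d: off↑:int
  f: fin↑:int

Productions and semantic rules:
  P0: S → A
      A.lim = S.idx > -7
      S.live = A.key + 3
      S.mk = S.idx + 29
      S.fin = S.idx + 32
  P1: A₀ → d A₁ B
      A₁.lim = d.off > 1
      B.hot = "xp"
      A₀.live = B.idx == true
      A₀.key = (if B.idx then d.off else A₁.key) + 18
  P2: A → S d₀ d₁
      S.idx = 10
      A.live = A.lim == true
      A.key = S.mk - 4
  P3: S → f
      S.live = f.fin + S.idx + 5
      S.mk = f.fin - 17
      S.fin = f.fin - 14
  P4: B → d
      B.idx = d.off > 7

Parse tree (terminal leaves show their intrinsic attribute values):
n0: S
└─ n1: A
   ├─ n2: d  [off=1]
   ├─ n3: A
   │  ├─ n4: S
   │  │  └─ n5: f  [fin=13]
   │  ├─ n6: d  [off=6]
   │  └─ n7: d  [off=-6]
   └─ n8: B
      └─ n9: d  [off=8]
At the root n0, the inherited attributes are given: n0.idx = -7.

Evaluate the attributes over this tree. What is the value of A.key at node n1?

1. n0.idx = -7  [given at root]
2. n1.lim = false  [S.idx > -7]
3. n2.off = 1  [terminal]
4. n3.lim = false  [d.off > 1]
5. n4.idx = 10  [10]
6. n5.fin = 13  [terminal]
7. n4.live = 28  [f.fin + S.idx + 5]
8. n4.mk = -4  [f.fin - 17]
9. n4.fin = -1  [f.fin - 14]
10. n6.off = 6  [terminal]
11. n7.off = -6  [terminal]
12. n3.live = false  [A.lim == true]
13. n3.key = -8  [S.mk - 4]
14. n8.hot = "xp"  ["xp"]
15. n9.off = 8  [terminal]
16. n8.idx = true  [d.off > 7]
17. n1.live = true  [B.idx == true]
18. n1.key = 19  [(if B.idx then d.off else A₁.key) + 18]
19. n0.live = 22  [A.key + 3]
20. n0.mk = 22  [S.idx + 29]
21. n0.fin = 25  [S.idx + 32]

19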